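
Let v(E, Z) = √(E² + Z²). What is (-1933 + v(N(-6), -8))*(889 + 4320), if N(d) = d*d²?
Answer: -10068997 + 41672*√730 ≈ -8.9431e+6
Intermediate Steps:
N(d) = d³
(-1933 + v(N(-6), -8))*(889 + 4320) = (-1933 + √(((-6)³)² + (-8)²))*(889 + 4320) = (-1933 + √((-216)² + 64))*5209 = (-1933 + √(46656 + 64))*5209 = (-1933 + √46720)*5209 = (-1933 + 8*√730)*5209 = -10068997 + 41672*√730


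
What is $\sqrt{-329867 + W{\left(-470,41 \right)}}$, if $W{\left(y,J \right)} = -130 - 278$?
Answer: $5 i \sqrt{13211} \approx 574.7 i$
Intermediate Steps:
$W{\left(y,J \right)} = -408$ ($W{\left(y,J \right)} = -130 - 278 = -408$)
$\sqrt{-329867 + W{\left(-470,41 \right)}} = \sqrt{-329867 - 408} = \sqrt{-330275} = 5 i \sqrt{13211}$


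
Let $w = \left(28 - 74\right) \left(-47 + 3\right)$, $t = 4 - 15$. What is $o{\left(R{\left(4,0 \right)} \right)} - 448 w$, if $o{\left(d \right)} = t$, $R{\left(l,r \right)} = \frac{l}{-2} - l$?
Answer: $-906763$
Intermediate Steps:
$R{\left(l,r \right)} = - \frac{3 l}{2}$ ($R{\left(l,r \right)} = l \left(- \frac{1}{2}\right) - l = - \frac{l}{2} - l = - \frac{3 l}{2}$)
$t = -11$ ($t = 4 - 15 = -11$)
$o{\left(d \right)} = -11$
$w = 2024$ ($w = \left(-46\right) \left(-44\right) = 2024$)
$o{\left(R{\left(4,0 \right)} \right)} - 448 w = -11 - 906752 = -906763$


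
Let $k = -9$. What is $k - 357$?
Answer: $-366$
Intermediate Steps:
$k - 357 = -9 - 357 = -366$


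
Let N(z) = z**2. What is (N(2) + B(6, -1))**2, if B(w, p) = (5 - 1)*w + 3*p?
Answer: 625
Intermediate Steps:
B(w, p) = 3*p + 4*w (B(w, p) = 4*w + 3*p = 3*p + 4*w)
(N(2) + B(6, -1))**2 = (2**2 + (3*(-1) + 4*6))**2 = (4 + (-3 + 24))**2 = (4 + 21)**2 = 25**2 = 625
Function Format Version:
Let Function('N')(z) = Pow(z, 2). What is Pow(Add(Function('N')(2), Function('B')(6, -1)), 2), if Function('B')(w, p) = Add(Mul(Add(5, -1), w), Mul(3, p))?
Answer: 625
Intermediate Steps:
Function('B')(w, p) = Add(Mul(3, p), Mul(4, w)) (Function('B')(w, p) = Add(Mul(4, w), Mul(3, p)) = Add(Mul(3, p), Mul(4, w)))
Pow(Add(Function('N')(2), Function('B')(6, -1)), 2) = Pow(Add(Pow(2, 2), Add(Mul(3, -1), Mul(4, 6))), 2) = Pow(Add(4, Add(-3, 24)), 2) = Pow(Add(4, 21), 2) = Pow(25, 2) = 625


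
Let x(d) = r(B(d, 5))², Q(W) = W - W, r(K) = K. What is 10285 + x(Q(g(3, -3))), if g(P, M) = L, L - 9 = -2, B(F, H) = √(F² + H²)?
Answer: 10310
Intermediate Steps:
L = 7 (L = 9 - 2 = 7)
g(P, M) = 7
Q(W) = 0
x(d) = 25 + d² (x(d) = (√(d² + 5²))² = (√(d² + 25))² = (√(25 + d²))² = 25 + d²)
10285 + x(Q(g(3, -3))) = 10285 + (25 + 0²) = 10285 + (25 + 0) = 10285 + 25 = 10310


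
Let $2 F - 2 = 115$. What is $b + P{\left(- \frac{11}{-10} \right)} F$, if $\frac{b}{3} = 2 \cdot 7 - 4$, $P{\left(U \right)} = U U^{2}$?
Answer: $\frac{215727}{2000} \approx 107.86$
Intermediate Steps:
$P{\left(U \right)} = U^{3}$
$F = \frac{117}{2}$ ($F = 1 + \frac{1}{2} \cdot 115 = 1 + \frac{115}{2} = \frac{117}{2} \approx 58.5$)
$b = 30$ ($b = 3 \left(2 \cdot 7 - 4\right) = 3 \left(14 - 4\right) = 3 \cdot 10 = 30$)
$b + P{\left(- \frac{11}{-10} \right)} F = 30 + \left(- \frac{11}{-10}\right)^{3} \cdot \frac{117}{2} = 30 + \left(\left(-11\right) \left(- \frac{1}{10}\right)\right)^{3} \cdot \frac{117}{2} = 30 + \left(\frac{11}{10}\right)^{3} \cdot \frac{117}{2} = 30 + \frac{1331}{1000} \cdot \frac{117}{2} = 30 + \frac{155727}{2000} = \frac{215727}{2000}$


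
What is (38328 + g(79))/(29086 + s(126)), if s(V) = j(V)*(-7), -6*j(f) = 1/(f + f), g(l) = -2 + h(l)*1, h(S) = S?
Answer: 8295480/6282577 ≈ 1.3204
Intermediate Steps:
g(l) = -2 + l (g(l) = -2 + l*1 = -2 + l)
j(f) = -1/(12*f) (j(f) = -1/(6*(f + f)) = -1/(2*f)/6 = -1/(12*f))
s(V) = 7/(12*V) (s(V) = -1/(12*V)*(-7) = 7/(12*V))
(38328 + g(79))/(29086 + s(126)) = (38328 + (-2 + 79))/(29086 + (7/12)/126) = (38328 + 77)/(29086 + (7/12)*(1/126)) = 38405/(29086 + 1/216) = 38405/(6282577/216) = 38405*(216/6282577) = 8295480/6282577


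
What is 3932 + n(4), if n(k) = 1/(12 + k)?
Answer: 62913/16 ≈ 3932.1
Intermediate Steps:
3932 + n(4) = 3932 + 1/(12 + 4) = 3932 + 1/16 = 62913/16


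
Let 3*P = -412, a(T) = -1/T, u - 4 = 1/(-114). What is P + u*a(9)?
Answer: -141359/1026 ≈ -137.78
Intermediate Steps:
u = 455/114 (u = 4 + 1/(-114) = 4 - 1/114 = 455/114 ≈ 3.9912)
P = -412/3 (P = (1/3)*(-412) = -412/3 ≈ -137.33)
P + u*a(9) = -412/3 + 455*(-1/9)/114 = -412/3 + 455*(-1*1/9)/114 = -412/3 + (455/114)*(-1/9) = -412/3 - 455/1026 = -141359/1026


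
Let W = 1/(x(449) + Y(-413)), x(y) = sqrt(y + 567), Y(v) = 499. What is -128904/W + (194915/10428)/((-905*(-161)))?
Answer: -2792379063295775/43411764 - 257808*sqrt(254) ≈ -6.8432e+7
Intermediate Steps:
x(y) = sqrt(567 + y)
W = 1/(499 + 2*sqrt(254)) (W = 1/(sqrt(567 + 449) + 499) = 1/(sqrt(1016) + 499) = 1/(2*sqrt(254) + 499) = 1/(499 + 2*sqrt(254)) ≈ 0.0018837)
-128904/W + (194915/10428)/((-905*(-161))) = -128904/(499/247985 - 2*sqrt(254)/247985) + (194915/10428)/((-905*(-161))) = -128904/(499/247985 - 2*sqrt(254)/247985) + (194915*(1/10428))/145705 = -128904/(499/247985 - 2*sqrt(254)/247985) + (194915/10428)*(1/145705) = -128904/(499/247985 - 2*sqrt(254)/247985) + 5569/43411764 = 5569/43411764 - 128904/(499/247985 - 2*sqrt(254)/247985)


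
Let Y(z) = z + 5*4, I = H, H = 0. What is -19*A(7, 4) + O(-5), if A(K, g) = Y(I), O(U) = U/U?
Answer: -379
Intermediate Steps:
O(U) = 1
I = 0
Y(z) = 20 + z (Y(z) = z + 20 = 20 + z)
A(K, g) = 20 (A(K, g) = 20 + 0 = 20)
-19*A(7, 4) + O(-5) = -19*20 + 1 = -380 + 1 = -379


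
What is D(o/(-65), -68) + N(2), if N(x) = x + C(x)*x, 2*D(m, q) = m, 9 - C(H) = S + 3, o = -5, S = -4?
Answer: 573/26 ≈ 22.038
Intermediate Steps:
C(H) = 10 (C(H) = 9 - (-4 + 3) = 9 - 1*(-1) = 9 + 1 = 10)
D(m, q) = m/2
N(x) = 11*x (N(x) = x + 10*x = 11*x)
D(o/(-65), -68) + N(2) = (-5/(-65))/2 + 11*2 = (-5*(-1/65))/2 + 22 = (½)*(1/13) + 22 = 1/26 + 22 = 573/26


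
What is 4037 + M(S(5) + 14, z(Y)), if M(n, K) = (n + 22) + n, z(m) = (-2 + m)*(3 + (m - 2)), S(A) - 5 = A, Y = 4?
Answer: 4107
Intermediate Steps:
S(A) = 5 + A
z(m) = (1 + m)*(-2 + m) (z(m) = (-2 + m)*(3 + (-2 + m)) = (-2 + m)*(1 + m) = (1 + m)*(-2 + m))
M(n, K) = 22 + 2*n (M(n, K) = (22 + n) + n = 22 + 2*n)
4037 + M(S(5) + 14, z(Y)) = 4037 + (22 + 2*((5 + 5) + 14)) = 4037 + (22 + 2*(10 + 14)) = 4037 + (22 + 2*24) = 4037 + (22 + 48) = 4037 + 70 = 4107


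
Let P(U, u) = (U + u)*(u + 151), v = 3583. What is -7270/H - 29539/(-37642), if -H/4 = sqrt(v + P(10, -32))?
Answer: 29539/37642 + 727*sqrt(965)/386 ≈ 59.292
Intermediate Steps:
P(U, u) = (151 + u)*(U + u) (P(U, u) = (U + u)*(151 + u) = (151 + u)*(U + u))
H = -4*sqrt(965) (H = -4*sqrt(3583 + ((-32)**2 + 151*10 + 151*(-32) + 10*(-32))) = -4*sqrt(3583 + (1024 + 1510 - 4832 - 320)) = -4*sqrt(3583 - 2618) = -4*sqrt(965) ≈ -124.26)
-7270/H - 29539/(-37642) = -7270*(-sqrt(965)/3860) - 29539/(-37642) = -(-727)*sqrt(965)/386 - 29539*(-1/37642) = 727*sqrt(965)/386 + 29539/37642 = 29539/37642 + 727*sqrt(965)/386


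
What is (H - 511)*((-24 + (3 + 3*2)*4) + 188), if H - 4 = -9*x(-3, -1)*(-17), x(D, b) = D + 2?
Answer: -132000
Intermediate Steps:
x(D, b) = 2 + D
H = -149 (H = 4 - 9*(2 - 3)*(-17) = 4 - 9*(-1)*(-17) = 4 + 9*(-17) = 4 - 153 = -149)
(H - 511)*((-24 + (3 + 3*2)*4) + 188) = (-149 - 511)*((-24 + (3 + 3*2)*4) + 188) = -660*((-24 + (3 + 6)*4) + 188) = -660*((-24 + 9*4) + 188) = -660*((-24 + 36) + 188) = -660*(12 + 188) = -660*200 = -132000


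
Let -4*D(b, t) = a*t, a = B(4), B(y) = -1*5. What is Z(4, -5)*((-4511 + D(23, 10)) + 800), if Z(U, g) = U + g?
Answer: 7397/2 ≈ 3698.5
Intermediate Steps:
B(y) = -5
a = -5
D(b, t) = 5*t/4 (D(b, t) = -(-5)*t/4 = 5*t/4)
Z(4, -5)*((-4511 + D(23, 10)) + 800) = (4 - 5)*((-4511 + (5/4)*10) + 800) = -((-4511 + 25/2) + 800) = -(-8997/2 + 800) = -1*(-7397/2) = 7397/2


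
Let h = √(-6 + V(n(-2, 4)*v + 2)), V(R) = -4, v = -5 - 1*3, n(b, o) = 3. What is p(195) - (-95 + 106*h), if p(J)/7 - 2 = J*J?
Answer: 266284 - 106*I*√10 ≈ 2.6628e+5 - 335.2*I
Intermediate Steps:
p(J) = 14 + 7*J² (p(J) = 14 + 7*(J*J) = 14 + 7*J²)
v = -8 (v = -5 - 3 = -8)
h = I*√10 (h = √(-6 - 4) = √(-10) = I*√10 ≈ 3.1623*I)
p(195) - (-95 + 106*h) = (14 + 7*195²) - (-95 + 106*(I*√10)) = (14 + 7*38025) - (-95 + 106*I*√10) = (14 + 266175) + (95 - 106*I*√10) = 266189 + (95 - 106*I*√10) = 266284 - 106*I*√10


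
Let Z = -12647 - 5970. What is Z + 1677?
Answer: -16940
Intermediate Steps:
Z = -18617
Z + 1677 = -18617 + 1677 = -16940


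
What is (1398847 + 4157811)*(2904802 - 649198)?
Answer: 12533620011432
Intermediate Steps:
(1398847 + 4157811)*(2904802 - 649198) = 5556658*2255604 = 12533620011432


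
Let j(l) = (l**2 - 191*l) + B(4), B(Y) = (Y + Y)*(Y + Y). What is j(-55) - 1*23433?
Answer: -9839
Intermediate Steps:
B(Y) = 4*Y**2 (B(Y) = (2*Y)*(2*Y) = 4*Y**2)
j(l) = 64 + l**2 - 191*l (j(l) = (l**2 - 191*l) + 4*4**2 = (l**2 - 191*l) + 4*16 = (l**2 - 191*l) + 64 = 64 + l**2 - 191*l)
j(-55) - 1*23433 = (64 + (-55)**2 - 191*(-55)) - 1*23433 = (64 + 3025 + 10505) - 23433 = 13594 - 23433 = -9839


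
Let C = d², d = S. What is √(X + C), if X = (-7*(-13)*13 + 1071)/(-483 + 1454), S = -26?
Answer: 5*√25581966/971 ≈ 26.045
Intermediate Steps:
X = 2254/971 (X = (91*13 + 1071)/971 = (1183 + 1071)*(1/971) = 2254*(1/971) = 2254/971 ≈ 2.3213)
d = -26
C = 676 (C = (-26)² = 676)
√(X + C) = √(2254/971 + 676) = √(658650/971) = 5*√25581966/971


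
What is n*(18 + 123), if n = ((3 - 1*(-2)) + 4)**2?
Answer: 11421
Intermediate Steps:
n = 81 (n = ((3 + 2) + 4)**2 = (5 + 4)**2 = 9**2 = 81)
n*(18 + 123) = 81*(18 + 123) = 81*141 = 11421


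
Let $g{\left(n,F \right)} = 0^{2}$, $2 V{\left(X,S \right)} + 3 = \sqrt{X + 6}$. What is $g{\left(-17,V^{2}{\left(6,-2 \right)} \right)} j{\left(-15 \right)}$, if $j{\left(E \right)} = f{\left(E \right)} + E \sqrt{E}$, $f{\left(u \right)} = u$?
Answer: $0$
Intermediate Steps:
$V{\left(X,S \right)} = - \frac{3}{2} + \frac{\sqrt{6 + X}}{2}$ ($V{\left(X,S \right)} = - \frac{3}{2} + \frac{\sqrt{X + 6}}{2} = - \frac{3}{2} + \frac{\sqrt{6 + X}}{2}$)
$j{\left(E \right)} = E + E^{\frac{3}{2}}$ ($j{\left(E \right)} = E + E \sqrt{E} = E + E^{\frac{3}{2}}$)
$g{\left(n,F \right)} = 0$
$g{\left(-17,V^{2}{\left(6,-2 \right)} \right)} j{\left(-15 \right)} = 0 \left(-15 + \left(-15\right)^{\frac{3}{2}}\right) = 0 \left(-15 - 15 i \sqrt{15}\right) = 0$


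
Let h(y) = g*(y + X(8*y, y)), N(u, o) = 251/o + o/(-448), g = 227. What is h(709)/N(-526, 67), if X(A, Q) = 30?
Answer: 5035274048/107959 ≈ 46641.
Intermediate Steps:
N(u, o) = 251/o - o/448 (N(u, o) = 251/o + o*(-1/448) = 251/o - o/448)
h(y) = 6810 + 227*y (h(y) = 227*(y + 30) = 227*(30 + y) = 6810 + 227*y)
h(709)/N(-526, 67) = (6810 + 227*709)/(251/67 - 1/448*67) = (6810 + 160943)/(251*(1/67) - 67/448) = 167753/(251/67 - 67/448) = 167753/(107959/30016) = 167753*(30016/107959) = 5035274048/107959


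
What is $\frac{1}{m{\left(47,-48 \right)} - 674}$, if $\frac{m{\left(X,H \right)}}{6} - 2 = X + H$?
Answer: $- \frac{1}{668} \approx -0.001497$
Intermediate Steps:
$m{\left(X,H \right)} = 12 + 6 H + 6 X$ ($m{\left(X,H \right)} = 12 + 6 \left(X + H\right) = 12 + 6 \left(H + X\right) = 12 + \left(6 H + 6 X\right) = 12 + 6 H + 6 X$)
$\frac{1}{m{\left(47,-48 \right)} - 674} = \frac{1}{\left(12 + 6 \left(-48\right) + 6 \cdot 47\right) - 674} = \frac{1}{\left(12 - 288 + 282\right) - 674} = \frac{1}{6 - 674} = \frac{1}{-668} = - \frac{1}{668}$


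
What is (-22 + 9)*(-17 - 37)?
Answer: 702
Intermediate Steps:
(-22 + 9)*(-17 - 37) = -13*(-54) = 702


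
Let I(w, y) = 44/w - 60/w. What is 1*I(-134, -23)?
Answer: 8/67 ≈ 0.11940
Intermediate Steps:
I(w, y) = -16/w
1*I(-134, -23) = 1*(-16/(-134)) = 1*(-16*(-1/134)) = 1*(8/67) = 8/67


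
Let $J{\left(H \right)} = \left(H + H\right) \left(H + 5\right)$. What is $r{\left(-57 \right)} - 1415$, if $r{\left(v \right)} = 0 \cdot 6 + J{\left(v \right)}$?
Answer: $4513$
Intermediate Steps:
$J{\left(H \right)} = 2 H \left(5 + H\right)$
$r{\left(v \right)} = 2 v \left(5 + v\right)$ ($r{\left(v \right)} = 0 \cdot 6 + 2 v \left(5 + v\right) = 0 + 2 v \left(5 + v\right) = 2 v \left(5 + v\right)$)
$r{\left(-57 \right)} - 1415 = 2 \left(-57\right) \left(5 - 57\right) - 1415 = 2 \left(-57\right) \left(-52\right) - 1415 = 5928 - 1415 = 4513$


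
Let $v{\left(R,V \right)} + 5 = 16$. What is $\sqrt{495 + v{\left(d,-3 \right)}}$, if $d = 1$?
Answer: $\sqrt{506} \approx 22.494$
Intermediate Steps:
$v{\left(R,V \right)} = 11$ ($v{\left(R,V \right)} = -5 + 16 = 11$)
$\sqrt{495 + v{\left(d,-3 \right)}} = \sqrt{495 + 11} = \sqrt{506}$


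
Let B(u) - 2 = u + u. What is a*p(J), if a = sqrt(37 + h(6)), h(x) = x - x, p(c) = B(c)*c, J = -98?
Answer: 19012*sqrt(37) ≈ 1.1565e+5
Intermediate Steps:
B(u) = 2 + 2*u (B(u) = 2 + (u + u) = 2 + 2*u)
p(c) = c*(2 + 2*c) (p(c) = (2 + 2*c)*c = c*(2 + 2*c))
h(x) = 0
a = sqrt(37) (a = sqrt(37 + 0) = sqrt(37) ≈ 6.0828)
a*p(J) = sqrt(37)*(2*(-98)*(1 - 98)) = sqrt(37)*(2*(-98)*(-97)) = sqrt(37)*19012 = 19012*sqrt(37)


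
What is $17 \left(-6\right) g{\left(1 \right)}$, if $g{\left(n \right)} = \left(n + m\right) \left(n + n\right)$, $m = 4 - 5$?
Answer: $0$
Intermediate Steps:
$m = -1$
$g{\left(n \right)} = 2 n \left(-1 + n\right)$ ($g{\left(n \right)} = \left(n - 1\right) \left(n + n\right) = \left(-1 + n\right) 2 n = 2 n \left(-1 + n\right)$)
$17 \left(-6\right) g{\left(1 \right)} = 17 \left(-6\right) 2 \cdot 1 \left(-1 + 1\right) = - 102 \cdot 2 \cdot 1 \cdot 0 = \left(-102\right) 0 = 0$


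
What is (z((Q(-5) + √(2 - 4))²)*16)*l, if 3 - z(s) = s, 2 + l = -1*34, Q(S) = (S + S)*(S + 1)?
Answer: 918720 + 46080*I*√2 ≈ 9.1872e+5 + 65167.0*I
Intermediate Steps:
Q(S) = 2*S*(1 + S) (Q(S) = (2*S)*(1 + S) = 2*S*(1 + S))
l = -36 (l = -2 - 1*34 = -2 - 34 = -36)
z(s) = 3 - s
(z((Q(-5) + √(2 - 4))²)*16)*l = ((3 - (2*(-5)*(1 - 5) + √(2 - 4))²)*16)*(-36) = ((3 - (2*(-5)*(-4) + √(-2))²)*16)*(-36) = ((3 - (40 + I*√2)²)*16)*(-36) = (48 - 16*(40 + I*√2)²)*(-36) = -1728 + 576*(40 + I*√2)²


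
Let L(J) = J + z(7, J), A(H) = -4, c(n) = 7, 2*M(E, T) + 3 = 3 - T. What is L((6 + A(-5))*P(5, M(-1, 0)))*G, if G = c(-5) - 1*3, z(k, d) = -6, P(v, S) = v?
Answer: 16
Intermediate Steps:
M(E, T) = -T/2 (M(E, T) = -3/2 + (3 - T)/2 = -3/2 + (3/2 - T/2) = -T/2)
L(J) = -6 + J (L(J) = J - 6 = -6 + J)
G = 4 (G = 7 - 1*3 = 7 - 3 = 4)
L((6 + A(-5))*P(5, M(-1, 0)))*G = (-6 + (6 - 4)*5)*4 = (-6 + 2*5)*4 = (-6 + 10)*4 = 4*4 = 16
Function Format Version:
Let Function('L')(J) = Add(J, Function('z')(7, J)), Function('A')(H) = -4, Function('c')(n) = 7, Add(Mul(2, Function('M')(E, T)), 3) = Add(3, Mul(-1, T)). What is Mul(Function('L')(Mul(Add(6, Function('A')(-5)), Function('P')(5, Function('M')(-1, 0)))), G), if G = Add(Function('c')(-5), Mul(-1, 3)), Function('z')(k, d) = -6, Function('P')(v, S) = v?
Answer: 16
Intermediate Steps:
Function('M')(E, T) = Mul(Rational(-1, 2), T) (Function('M')(E, T) = Add(Rational(-3, 2), Mul(Rational(1, 2), Add(3, Mul(-1, T)))) = Add(Rational(-3, 2), Add(Rational(3, 2), Mul(Rational(-1, 2), T))) = Mul(Rational(-1, 2), T))
Function('L')(J) = Add(-6, J) (Function('L')(J) = Add(J, -6) = Add(-6, J))
G = 4 (G = Add(7, Mul(-1, 3)) = Add(7, -3) = 4)
Mul(Function('L')(Mul(Add(6, Function('A')(-5)), Function('P')(5, Function('M')(-1, 0)))), G) = Mul(Add(-6, Mul(Add(6, -4), 5)), 4) = Mul(Add(-6, Mul(2, 5)), 4) = Mul(Add(-6, 10), 4) = Mul(4, 4) = 16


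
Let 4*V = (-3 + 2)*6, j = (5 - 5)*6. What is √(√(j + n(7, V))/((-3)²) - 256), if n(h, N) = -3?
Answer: √(-2304 + I*√3)/3 ≈ 0.0060141 + 16.0*I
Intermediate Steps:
j = 0 (j = 0*6 = 0)
V = -3/2 (V = ((-3 + 2)*6)/4 = (-1*6)/4 = (¼)*(-6) = -3/2 ≈ -1.5000)
√(√(j + n(7, V))/((-3)²) - 256) = √(√(0 - 3)/((-3)²) - 256) = √(√(-3)/9 - 256) = √((I*√3)*(⅑) - 256) = √(I*√3/9 - 256) = √(-256 + I*√3/9)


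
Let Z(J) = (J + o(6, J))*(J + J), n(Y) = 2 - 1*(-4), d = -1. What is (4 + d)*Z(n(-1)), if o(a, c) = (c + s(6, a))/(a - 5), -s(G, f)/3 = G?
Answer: -216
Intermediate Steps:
n(Y) = 6 (n(Y) = 2 + 4 = 6)
s(G, f) = -3*G
o(a, c) = (-18 + c)/(-5 + a) (o(a, c) = (c - 3*6)/(a - 5) = (c - 18)/(-5 + a) = (-18 + c)/(-5 + a))
Z(J) = 2*J*(-18 + 2*J) (Z(J) = (J + (-18 + J)/(-5 + 6))*(J + J) = (J + (-18 + J)/1)*(2*J) = (J + 1*(-18 + J))*(2*J) = (J + (-18 + J))*(2*J) = (-18 + 2*J)*(2*J) = 2*J*(-18 + 2*J))
(4 + d)*Z(n(-1)) = (4 - 1)*(4*6*(-9 + 6)) = 3*(4*6*(-3)) = 3*(-72) = -216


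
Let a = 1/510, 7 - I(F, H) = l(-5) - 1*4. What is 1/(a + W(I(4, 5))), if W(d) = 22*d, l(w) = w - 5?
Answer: 510/235621 ≈ 0.0021645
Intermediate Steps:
l(w) = -5 + w
I(F, H) = 21 (I(F, H) = 7 - ((-5 - 5) - 1*4) = 7 - (-10 - 4) = 7 - 1*(-14) = 7 + 14 = 21)
a = 1/510 ≈ 0.0019608
1/(a + W(I(4, 5))) = 1/(1/510 + 22*21) = 1/(1/510 + 462) = 1/(235621/510) = 510/235621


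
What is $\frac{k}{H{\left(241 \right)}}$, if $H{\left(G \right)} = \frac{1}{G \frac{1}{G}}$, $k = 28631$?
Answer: $28631$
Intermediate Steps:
$H{\left(G \right)} = 1$ ($H{\left(G \right)} = 1^{-1} = 1$)
$\frac{k}{H{\left(241 \right)}} = \frac{28631}{1} = 28631 \cdot 1 = 28631$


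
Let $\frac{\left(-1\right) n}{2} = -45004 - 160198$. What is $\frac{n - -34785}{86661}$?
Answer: $\frac{445189}{86661} \approx 5.1371$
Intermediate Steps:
$n = 410404$ ($n = - 2 \left(-45004 - 160198\right) = \left(-2\right) \left(-205202\right) = 410404$)
$\frac{n - -34785}{86661} = \frac{410404 - -34785}{86661} = \left(410404 + 34785\right) \frac{1}{86661} = 445189 \cdot \frac{1}{86661} = \frac{445189}{86661}$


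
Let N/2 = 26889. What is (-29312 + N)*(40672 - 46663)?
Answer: -146575806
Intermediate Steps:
N = 53778 (N = 2*26889 = 53778)
(-29312 + N)*(40672 - 46663) = (-29312 + 53778)*(40672 - 46663) = 24466*(-5991) = -146575806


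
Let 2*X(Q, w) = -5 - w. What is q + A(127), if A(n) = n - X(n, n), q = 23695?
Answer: 23888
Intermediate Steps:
X(Q, w) = -5/2 - w/2 (X(Q, w) = (-5 - w)/2 = -5/2 - w/2)
A(n) = 5/2 + 3*n/2 (A(n) = n - (-5/2 - n/2) = n + (5/2 + n/2) = 5/2 + 3*n/2)
q + A(127) = 23695 + (5/2 + (3/2)*127) = 23695 + (5/2 + 381/2) = 23695 + 193 = 23888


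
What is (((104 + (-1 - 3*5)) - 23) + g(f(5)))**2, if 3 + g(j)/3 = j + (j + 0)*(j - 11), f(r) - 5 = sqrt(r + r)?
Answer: 121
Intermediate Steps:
f(r) = 5 + sqrt(2)*sqrt(r) (f(r) = 5 + sqrt(r + r) = 5 + sqrt(2*r) = 5 + sqrt(2)*sqrt(r))
g(j) = -9 + 3*j + 3*j*(-11 + j) (g(j) = -9 + 3*(j + (j + 0)*(j - 11)) = -9 + 3*(j + j*(-11 + j)) = -9 + (3*j + 3*j*(-11 + j)) = -9 + 3*j + 3*j*(-11 + j))
(((104 + (-1 - 3*5)) - 23) + g(f(5)))**2 = (((104 + (-1 - 3*5)) - 23) + (-9 - 30*(5 + sqrt(2)*sqrt(5)) + 3*(5 + sqrt(2)*sqrt(5))**2))**2 = (((104 + (-1 - 15)) - 23) + (-9 - 30*(5 + sqrt(10)) + 3*(5 + sqrt(10))**2))**2 = (((104 - 16) - 23) + (-9 + (-150 - 30*sqrt(10)) + 3*(5 + sqrt(10))**2))**2 = ((88 - 23) + (-159 - 30*sqrt(10) + 3*(5 + sqrt(10))**2))**2 = (65 + (-159 - 30*sqrt(10) + 3*(5 + sqrt(10))**2))**2 = (-94 - 30*sqrt(10) + 3*(5 + sqrt(10))**2)**2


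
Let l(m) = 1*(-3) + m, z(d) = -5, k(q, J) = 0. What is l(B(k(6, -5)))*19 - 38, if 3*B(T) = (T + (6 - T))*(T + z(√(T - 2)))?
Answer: -285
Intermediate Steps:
B(T) = -10 + 2*T (B(T) = ((T + (6 - T))*(T - 5))/3 = (6*(-5 + T))/3 = (-30 + 6*T)/3 = -10 + 2*T)
l(m) = -3 + m
l(B(k(6, -5)))*19 - 38 = (-3 + (-10 + 2*0))*19 - 38 = (-3 + (-10 + 0))*19 - 38 = (-3 - 10)*19 - 38 = -13*19 - 38 = -247 - 38 = -285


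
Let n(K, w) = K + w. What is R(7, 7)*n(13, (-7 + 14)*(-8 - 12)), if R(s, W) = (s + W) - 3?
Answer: -1397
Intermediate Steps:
R(s, W) = -3 + W + s (R(s, W) = (W + s) - 3 = -3 + W + s)
R(7, 7)*n(13, (-7 + 14)*(-8 - 12)) = (-3 + 7 + 7)*(13 + (-7 + 14)*(-8 - 12)) = 11*(13 + 7*(-20)) = 11*(13 - 140) = 11*(-127) = -1397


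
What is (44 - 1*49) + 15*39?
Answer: 580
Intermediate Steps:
(44 - 1*49) + 15*39 = (44 - 49) + 585 = -5 + 585 = 580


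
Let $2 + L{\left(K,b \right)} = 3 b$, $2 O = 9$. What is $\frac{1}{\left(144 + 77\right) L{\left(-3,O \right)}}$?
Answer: $\frac{2}{5083} \approx 0.00039347$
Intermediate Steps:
$O = \frac{9}{2}$ ($O = \frac{1}{2} \cdot 9 = \frac{9}{2} \approx 4.5$)
$L{\left(K,b \right)} = -2 + 3 b$
$\frac{1}{\left(144 + 77\right) L{\left(-3,O \right)}} = \frac{1}{\left(144 + 77\right) \left(-2 + 3 \cdot \frac{9}{2}\right)} = \frac{1}{221 \left(-2 + \frac{27}{2}\right)} = \frac{1}{221 \cdot \frac{23}{2}} = \frac{1}{\frac{5083}{2}} = \frac{2}{5083}$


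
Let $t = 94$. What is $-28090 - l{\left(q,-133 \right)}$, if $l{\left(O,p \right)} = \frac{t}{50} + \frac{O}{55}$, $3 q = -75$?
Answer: $- \frac{7725142}{275} \approx -28091.0$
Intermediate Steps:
$q = -25$ ($q = \frac{1}{3} \left(-75\right) = -25$)
$l{\left(O,p \right)} = \frac{47}{25} + \frac{O}{55}$ ($l{\left(O,p \right)} = \frac{94}{50} + \frac{O}{55} = 94 \cdot \frac{1}{50} + O \frac{1}{55} = \frac{47}{25} + \frac{O}{55}$)
$-28090 - l{\left(q,-133 \right)} = -28090 - \left(\frac{47}{25} + \frac{1}{55} \left(-25\right)\right) = -28090 - \left(\frac{47}{25} - \frac{5}{11}\right) = -28090 - \frac{392}{275} = - \frac{7725142}{275}$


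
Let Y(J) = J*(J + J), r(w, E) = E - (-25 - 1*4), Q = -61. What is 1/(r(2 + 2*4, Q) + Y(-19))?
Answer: 1/690 ≈ 0.0014493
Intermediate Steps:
r(w, E) = 29 + E (r(w, E) = E - (-25 - 4) = E - 1*(-29) = E + 29 = 29 + E)
Y(J) = 2*J² (Y(J) = J*(2*J) = 2*J²)
1/(r(2 + 2*4, Q) + Y(-19)) = 1/((29 - 61) + 2*(-19)²) = 1/(-32 + 2*361) = 1/(-32 + 722) = 1/690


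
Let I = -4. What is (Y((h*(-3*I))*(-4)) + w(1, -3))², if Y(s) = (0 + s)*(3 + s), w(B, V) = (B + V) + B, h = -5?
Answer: 3401105761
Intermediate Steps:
w(B, V) = V + 2*B
Y(s) = s*(3 + s)
(Y((h*(-3*I))*(-4)) + w(1, -3))² = ((-(-15)*(-4)*(-4))*(3 - (-15)*(-4)*(-4)) + (-3 + 2*1))² = ((-5*12*(-4))*(3 - 5*12*(-4)) + (-3 + 2))² = ((-60*(-4))*(3 - 60*(-4)) - 1)² = (240*(3 + 240) - 1)² = (240*243 - 1)² = (58320 - 1)² = 58319² = 3401105761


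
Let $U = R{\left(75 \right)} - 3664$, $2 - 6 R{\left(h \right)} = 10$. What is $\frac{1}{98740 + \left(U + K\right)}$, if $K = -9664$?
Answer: $\frac{3}{256232} \approx 1.1708 \cdot 10^{-5}$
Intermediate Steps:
$R{\left(h \right)} = - \frac{4}{3}$ ($R{\left(h \right)} = \frac{1}{3} - \frac{5}{3} = - \frac{4}{3}$)
$U = - \frac{10996}{3}$ ($U = - \frac{4}{3} - 3664 = - \frac{10996}{3} \approx -3665.3$)
$\frac{1}{98740 + \left(U + K\right)} = \frac{1}{98740 - \frac{39988}{3}} = \frac{1}{\frac{256232}{3}} = \frac{3}{256232}$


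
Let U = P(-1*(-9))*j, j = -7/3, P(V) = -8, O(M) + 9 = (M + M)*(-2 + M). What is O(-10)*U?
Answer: 4312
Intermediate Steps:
O(M) = -9 + 2*M*(-2 + M) (O(M) = -9 + (M + M)*(-2 + M) = -9 + (2*M)*(-2 + M) = -9 + 2*M*(-2 + M))
j = -7/3 (j = -7*⅓ = -7/3 ≈ -2.3333)
U = 56/3 (U = -8*(-7/3) = 56/3 ≈ 18.667)
O(-10)*U = (-9 - 4*(-10) + 2*(-10)²)*(56/3) = (-9 + 40 + 2*100)*(56/3) = (-9 + 40 + 200)*(56/3) = 231*(56/3) = 4312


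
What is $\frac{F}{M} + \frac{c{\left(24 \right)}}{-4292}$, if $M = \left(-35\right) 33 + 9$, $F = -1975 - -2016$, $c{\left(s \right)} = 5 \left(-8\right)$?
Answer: $- \frac{32533}{1229658} \approx -0.026457$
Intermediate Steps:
$c{\left(s \right)} = -40$
$F = 41$ ($F = -1975 + 2016 = 41$)
$M = -1146$ ($M = -1155 + 9 = -1146$)
$\frac{F}{M} + \frac{c{\left(24 \right)}}{-4292} = \frac{41}{-1146} - \frac{40}{-4292} = 41 \left(- \frac{1}{1146}\right) - - \frac{10}{1073} = - \frac{41}{1146} + \frac{10}{1073} = - \frac{32533}{1229658}$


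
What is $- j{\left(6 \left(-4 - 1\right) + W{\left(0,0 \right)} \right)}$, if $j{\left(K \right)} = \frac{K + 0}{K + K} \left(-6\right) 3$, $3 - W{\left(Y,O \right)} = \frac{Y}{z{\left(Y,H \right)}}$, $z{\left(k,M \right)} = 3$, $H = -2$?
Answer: $9$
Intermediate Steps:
$W{\left(Y,O \right)} = 3 - \frac{Y}{3}$
$j{\left(K \right)} = -9$ ($j{\left(K \right)} = \frac{K}{2 K} \left(-6\right) 3 = K \frac{1}{2 K} \left(-6\right) 3 = \frac{1}{2} \left(-6\right) 3 = \left(-3\right) 3 = -9$)
$- j{\left(6 \left(-4 - 1\right) + W{\left(0,0 \right)} \right)} = \left(-1\right) \left(-9\right) = 9$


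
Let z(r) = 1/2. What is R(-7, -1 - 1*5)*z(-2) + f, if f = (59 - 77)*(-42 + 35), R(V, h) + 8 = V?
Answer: 237/2 ≈ 118.50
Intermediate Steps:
R(V, h) = -8 + V
f = 126 (f = -18*(-7) = 126)
z(r) = ½
R(-7, -1 - 1*5)*z(-2) + f = (-8 - 7)*(½) + 126 = -15*½ + 126 = -15/2 + 126 = 237/2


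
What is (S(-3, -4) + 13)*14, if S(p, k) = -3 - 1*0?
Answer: 140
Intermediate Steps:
S(p, k) = -3 (S(p, k) = -3 + 0 = -3)
(S(-3, -4) + 13)*14 = (-3 + 13)*14 = 10*14 = 140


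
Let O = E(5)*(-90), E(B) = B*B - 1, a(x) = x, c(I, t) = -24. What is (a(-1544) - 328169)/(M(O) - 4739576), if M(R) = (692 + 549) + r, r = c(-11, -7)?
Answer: 6221/89403 ≈ 0.069584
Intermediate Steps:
E(B) = -1 + B² (E(B) = B² - 1 = -1 + B²)
r = -24
O = -2160 (O = (-1 + 5²)*(-90) = (-1 + 25)*(-90) = 24*(-90) = -2160)
M(R) = 1217 (M(R) = (692 + 549) - 24 = 1241 - 24 = 1217)
(a(-1544) - 328169)/(M(O) - 4739576) = (-1544 - 328169)/(1217 - 4739576) = -329713/(-4738359) = -329713*(-1/4738359) = 6221/89403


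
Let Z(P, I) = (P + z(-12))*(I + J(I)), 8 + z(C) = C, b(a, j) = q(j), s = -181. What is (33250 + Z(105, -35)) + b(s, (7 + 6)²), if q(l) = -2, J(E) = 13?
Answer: 31378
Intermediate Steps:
b(a, j) = -2
z(C) = -8 + C
Z(P, I) = (-20 + P)*(13 + I) (Z(P, I) = (P + (-8 - 12))*(I + 13) = (P - 20)*(13 + I) = (-20 + P)*(13 + I))
(33250 + Z(105, -35)) + b(s, (7 + 6)²) = (33250 + (-260 - 20*(-35) + 13*105 - 35*105)) - 2 = (33250 + (-260 + 700 + 1365 - 3675)) - 2 = (33250 - 1870) - 2 = 31380 - 2 = 31378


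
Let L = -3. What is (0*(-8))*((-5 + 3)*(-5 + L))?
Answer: 0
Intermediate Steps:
(0*(-8))*((-5 + 3)*(-5 + L)) = (0*(-8))*((-5 + 3)*(-5 - 3)) = 0*(-2*(-8)) = 0*16 = 0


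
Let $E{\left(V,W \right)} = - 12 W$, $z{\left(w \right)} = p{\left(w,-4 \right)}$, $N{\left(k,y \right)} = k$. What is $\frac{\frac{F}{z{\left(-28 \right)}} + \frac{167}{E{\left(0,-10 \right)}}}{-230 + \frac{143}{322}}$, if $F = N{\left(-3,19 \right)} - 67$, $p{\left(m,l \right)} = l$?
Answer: $- \frac{364987}{4435020} \approx -0.082297$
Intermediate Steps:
$z{\left(w \right)} = -4$
$F = -70$ ($F = -3 - 67 = -70$)
$\frac{\frac{F}{z{\left(-28 \right)}} + \frac{167}{E{\left(0,-10 \right)}}}{-230 + \frac{143}{322}} = \frac{- \frac{70}{-4} + \frac{167}{\left(-12\right) \left(-10\right)}}{-230 + \frac{143}{322}} = \frac{\left(-70\right) \left(- \frac{1}{4}\right) + \frac{167}{120}}{-230 + 143 \cdot \frac{1}{322}} = \frac{\frac{35}{2} + 167 \cdot \frac{1}{120}}{-230 + \frac{143}{322}} = \frac{\frac{35}{2} + \frac{167}{120}}{- \frac{73917}{322}} = \frac{2267}{120} \left(- \frac{322}{73917}\right) = - \frac{364987}{4435020}$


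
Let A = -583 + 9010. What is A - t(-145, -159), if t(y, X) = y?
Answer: 8572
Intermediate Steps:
A = 8427
A - t(-145, -159) = 8427 - 1*(-145) = 8427 + 145 = 8572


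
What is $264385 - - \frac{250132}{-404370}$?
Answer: $\frac{53454556159}{202185} \approx 2.6438 \cdot 10^{5}$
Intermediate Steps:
$264385 - - \frac{250132}{-404370} = 264385 - \left(-250132\right) \left(- \frac{1}{404370}\right) = 264385 - \frac{125066}{202185} = \frac{53454556159}{202185}$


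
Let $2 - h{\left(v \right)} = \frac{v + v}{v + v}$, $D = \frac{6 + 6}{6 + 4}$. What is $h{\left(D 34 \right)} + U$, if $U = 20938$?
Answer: $20939$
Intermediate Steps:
$D = \frac{6}{5}$ ($D = \frac{12}{10} = 12 \cdot \frac{1}{10} = \frac{6}{5} \approx 1.2$)
$h{\left(v \right)} = 1$ ($h{\left(v \right)} = 2 - \frac{v + v}{v + v} = 2 - \frac{2 v}{2 v} = 2 - 2 v \frac{1}{2 v} = 2 - 1 = 1$)
$h{\left(D 34 \right)} + U = 1 + 20938 = 20939$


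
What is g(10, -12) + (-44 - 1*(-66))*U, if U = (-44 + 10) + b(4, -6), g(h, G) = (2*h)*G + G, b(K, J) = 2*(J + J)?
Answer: -1528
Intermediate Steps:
b(K, J) = 4*J (b(K, J) = 2*(2*J) = 4*J)
g(h, G) = G + 2*G*h (g(h, G) = 2*G*h + G = G + 2*G*h)
U = -58 (U = (-44 + 10) + 4*(-6) = -34 - 24 = -58)
g(10, -12) + (-44 - 1*(-66))*U = -12*(1 + 2*10) + (-44 - 1*(-66))*(-58) = -12*(1 + 20) + (-44 + 66)*(-58) = -12*21 + 22*(-58) = -252 - 1276 = -1528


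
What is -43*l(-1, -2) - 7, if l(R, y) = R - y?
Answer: -50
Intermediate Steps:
-43*l(-1, -2) - 7 = -43*(-1 - 1*(-2)) - 7 = -43*(-1 + 2) - 7 = -43*1 - 7 = -43 - 7 = -50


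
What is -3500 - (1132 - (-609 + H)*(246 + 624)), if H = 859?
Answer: 212868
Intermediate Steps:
-3500 - (1132 - (-609 + H)*(246 + 624)) = -3500 - (1132 - (-609 + 859)*(246 + 624)) = -3500 - (1132 - 250*870) = -3500 - (1132 - 1*217500) = -3500 - (1132 - 217500) = -3500 - 1*(-216368) = -3500 + 216368 = 212868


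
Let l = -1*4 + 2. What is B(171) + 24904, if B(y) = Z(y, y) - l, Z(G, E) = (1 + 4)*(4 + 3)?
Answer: 24941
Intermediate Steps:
Z(G, E) = 35 (Z(G, E) = 5*7 = 35)
l = -2 (l = -4 + 2 = -2)
B(y) = 37 (B(y) = 35 - 1*(-2) = 35 + 2 = 37)
B(171) + 24904 = 37 + 24904 = 24941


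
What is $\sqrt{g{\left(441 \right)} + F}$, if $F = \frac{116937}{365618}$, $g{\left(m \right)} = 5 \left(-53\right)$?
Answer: $\frac{i \sqrt{35381524037794}}{365618} \approx 16.269 i$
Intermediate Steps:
$g{\left(m \right)} = -265$
$F = \frac{116937}{365618}$ ($F = 116937 \cdot \frac{1}{365618} = \frac{116937}{365618} \approx 0.31983$)
$\sqrt{g{\left(441 \right)} + F} = \sqrt{-265 + \frac{116937}{365618}} = \sqrt{- \frac{96771833}{365618}} = \frac{i \sqrt{35381524037794}}{365618}$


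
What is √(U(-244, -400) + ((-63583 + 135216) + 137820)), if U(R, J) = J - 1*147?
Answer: √208906 ≈ 457.06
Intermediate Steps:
U(R, J) = -147 + J (U(R, J) = J - 147 = -147 + J)
√(U(-244, -400) + ((-63583 + 135216) + 137820)) = √((-147 - 400) + ((-63583 + 135216) + 137820)) = √(-547 + (71633 + 137820)) = √(-547 + 209453) = √208906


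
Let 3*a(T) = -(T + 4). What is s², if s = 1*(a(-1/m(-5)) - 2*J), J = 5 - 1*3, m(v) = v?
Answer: 729/25 ≈ 29.160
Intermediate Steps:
J = 2 (J = 5 - 3 = 2)
a(T) = -4/3 - T/3 (a(T) = (-(T + 4))/3 = (-(4 + T))/3 = (-4 - T)/3 = -4/3 - T/3)
s = -27/5 (s = 1*((-4/3 - (-1)/(3*(-5))) - 2*2) = 1*((-4/3 - (-1)*(-1)/(3*5)) - 4) = 1*((-4/3 - ⅓*⅕) - 4) = 1*((-4/3 - 1/15) - 4) = 1*(-7/5 - 4) = 1*(-27/5) = -27/5 ≈ -5.4000)
s² = (-27/5)² = 729/25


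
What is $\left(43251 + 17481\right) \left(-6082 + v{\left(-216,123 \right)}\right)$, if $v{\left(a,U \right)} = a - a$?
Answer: $-369372024$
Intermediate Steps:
$v{\left(a,U \right)} = 0$
$\left(43251 + 17481\right) \left(-6082 + v{\left(-216,123 \right)}\right) = \left(43251 + 17481\right) \left(-6082 + 0\right) = 60732 \left(-6082\right) = -369372024$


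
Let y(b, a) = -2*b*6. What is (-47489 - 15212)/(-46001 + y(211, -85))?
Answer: 62701/48533 ≈ 1.2919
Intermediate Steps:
y(b, a) = -12*b
(-47489 - 15212)/(-46001 + y(211, -85)) = (-47489 - 15212)/(-46001 - 12*211) = -62701/(-46001 - 2532) = -62701/(-48533) = -62701*(-1/48533) = 62701/48533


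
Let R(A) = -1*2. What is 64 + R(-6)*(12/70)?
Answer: 2228/35 ≈ 63.657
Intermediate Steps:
R(A) = -2
64 + R(-6)*(12/70) = 64 - 24/70 = 64 - 2*6/35 = 64 - 12/35 = 2228/35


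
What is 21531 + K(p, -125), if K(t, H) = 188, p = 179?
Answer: 21719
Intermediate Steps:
21531 + K(p, -125) = 21531 + 188 = 21719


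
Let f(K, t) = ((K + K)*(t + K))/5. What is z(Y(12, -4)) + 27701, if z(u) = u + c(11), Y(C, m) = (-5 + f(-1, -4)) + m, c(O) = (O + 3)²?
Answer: 27890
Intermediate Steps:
c(O) = (3 + O)²
f(K, t) = 2*K*(K + t)/5 (f(K, t) = ((2*K)*(K + t))*(⅕) = (2*K*(K + t))*(⅕) = 2*K*(K + t)/5)
Y(C, m) = -3 + m (Y(C, m) = (-5 + (⅖)*(-1)*(-1 - 4)) + m = (-5 + (⅖)*(-1)*(-5)) + m = (-5 + 2) + m = -3 + m)
z(u) = 196 + u (z(u) = u + (3 + 11)² = u + 14² = u + 196 = 196 + u)
z(Y(12, -4)) + 27701 = (196 + (-3 - 4)) + 27701 = (196 - 7) + 27701 = 189 + 27701 = 27890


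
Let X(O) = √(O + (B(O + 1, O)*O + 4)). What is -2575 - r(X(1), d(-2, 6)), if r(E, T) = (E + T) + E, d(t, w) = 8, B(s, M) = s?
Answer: -2583 - 2*√7 ≈ -2588.3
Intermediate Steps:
X(O) = √(4 + O + O*(1 + O)) (X(O) = √(O + ((O + 1)*O + 4)) = √(O + ((1 + O)*O + 4)) = √(O + (O*(1 + O) + 4)) = √(O + (4 + O*(1 + O))) = √(4 + O + O*(1 + O)))
r(E, T) = T + 2*E
-2575 - r(X(1), d(-2, 6)) = -2575 - (8 + 2*√(4 + 1 + 1*(1 + 1))) = -2575 - (8 + 2*√(4 + 1 + 1*2)) = -2575 - (8 + 2*√(4 + 1 + 2)) = -2575 - (8 + 2*√7) = -2575 + (-8 - 2*√7) = -2583 - 2*√7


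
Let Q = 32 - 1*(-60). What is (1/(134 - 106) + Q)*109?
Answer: 280893/28 ≈ 10032.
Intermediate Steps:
Q = 92 (Q = 32 + 60 = 92)
(1/(134 - 106) + Q)*109 = (1/(134 - 106) + 92)*109 = (1/28 + 92)*109 = (2577/28)*109 = 280893/28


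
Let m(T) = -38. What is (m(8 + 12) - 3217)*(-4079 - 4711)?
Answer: 28611450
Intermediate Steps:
(m(8 + 12) - 3217)*(-4079 - 4711) = (-38 - 3217)*(-4079 - 4711) = -3255*(-8790) = 28611450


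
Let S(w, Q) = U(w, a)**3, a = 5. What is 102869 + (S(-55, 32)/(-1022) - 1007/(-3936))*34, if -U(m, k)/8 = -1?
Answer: 103441622449/1005648 ≈ 1.0286e+5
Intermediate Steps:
U(m, k) = 8 (U(m, k) = -8*(-1) = 8)
S(w, Q) = 512 (S(w, Q) = 8**3 = 512)
102869 + (S(-55, 32)/(-1022) - 1007/(-3936))*34 = 102869 + (512/(-1022) - 1007/(-3936))*34 = 102869 + (512*(-1/1022) - 1007*(-1/3936))*34 = 102869 + (-256/511 + 1007/3936)*34 = 102869 - 493039/2011296*34 = 102869 - 8381663/1005648 = 103441622449/1005648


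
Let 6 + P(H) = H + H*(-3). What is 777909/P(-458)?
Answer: 777909/910 ≈ 854.84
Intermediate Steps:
P(H) = -6 - 2*H (P(H) = -6 + (H + H*(-3)) = -6 + (H - 3*H) = -6 - 2*H)
777909/P(-458) = 777909/(-6 - 2*(-458)) = 777909/(-6 + 916) = 777909/910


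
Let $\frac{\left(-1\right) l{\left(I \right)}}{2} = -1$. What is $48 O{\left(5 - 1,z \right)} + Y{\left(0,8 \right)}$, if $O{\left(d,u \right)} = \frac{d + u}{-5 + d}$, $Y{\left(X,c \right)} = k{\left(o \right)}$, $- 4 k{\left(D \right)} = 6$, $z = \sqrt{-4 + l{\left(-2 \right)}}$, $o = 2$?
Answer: $- \frac{387}{2} - 48 i \sqrt{2} \approx -193.5 - 67.882 i$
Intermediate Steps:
$l{\left(I \right)} = 2$ ($l{\left(I \right)} = \left(-2\right) \left(-1\right) = 2$)
$z = i \sqrt{2}$ ($z = \sqrt{-4 + 2} = \sqrt{-2} = i \sqrt{2} \approx 1.4142 i$)
$k{\left(D \right)} = - \frac{3}{2}$ ($k{\left(D \right)} = \left(- \frac{1}{4}\right) 6 = - \frac{3}{2}$)
$Y{\left(X,c \right)} = - \frac{3}{2}$
$O{\left(d,u \right)} = \frac{d + u}{-5 + d}$
$48 O{\left(5 - 1,z \right)} + Y{\left(0,8 \right)} = 48 \frac{\left(5 - 1\right) + i \sqrt{2}}{-5 + \left(5 - 1\right)} - \frac{3}{2} = 48 \frac{4 + i \sqrt{2}}{-5 + 4} - \frac{3}{2} = 48 \frac{4 + i \sqrt{2}}{-1} - \frac{3}{2} = 48 \left(- (4 + i \sqrt{2})\right) - \frac{3}{2} = 48 \left(-4 - i \sqrt{2}\right) - \frac{3}{2} = \left(-192 - 48 i \sqrt{2}\right) - \frac{3}{2} = - \frac{387}{2} - 48 i \sqrt{2}$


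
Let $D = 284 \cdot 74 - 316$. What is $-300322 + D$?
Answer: $-279622$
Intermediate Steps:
$D = 20700$ ($D = 21016 - 316 = 20700$)
$-300322 + D = -300322 + 20700 = -279622$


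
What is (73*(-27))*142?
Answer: -279882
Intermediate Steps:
(73*(-27))*142 = -1971*142 = -279882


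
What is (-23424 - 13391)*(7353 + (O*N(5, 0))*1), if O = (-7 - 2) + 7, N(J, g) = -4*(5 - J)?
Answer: -270700695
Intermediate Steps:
N(J, g) = -20 + 4*J
O = -2 (O = -9 + 7 = -2)
(-23424 - 13391)*(7353 + (O*N(5, 0))*1) = (-23424 - 13391)*(7353 - 2*(-20 + 4*5)*1) = -36815*(7353 - 2*(-20 + 20)*1) = -36815*(7353 - 2*0*1) = -36815*(7353 + 0*1) = -36815*(7353 + 0) = -36815*7353 = -270700695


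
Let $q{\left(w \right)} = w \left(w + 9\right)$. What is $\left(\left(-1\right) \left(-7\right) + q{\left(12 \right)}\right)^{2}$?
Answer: $67081$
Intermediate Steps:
$q{\left(w \right)} = w \left(9 + w\right)$
$\left(\left(-1\right) \left(-7\right) + q{\left(12 \right)}\right)^{2} = \left(\left(-1\right) \left(-7\right) + 12 \left(9 + 12\right)\right)^{2} = \left(7 + 12 \cdot 21\right)^{2} = \left(7 + 252\right)^{2} = 259^{2} = 67081$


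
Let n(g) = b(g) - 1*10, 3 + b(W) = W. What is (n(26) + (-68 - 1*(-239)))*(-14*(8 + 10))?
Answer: -46368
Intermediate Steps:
b(W) = -3 + W
n(g) = -13 + g (n(g) = (-3 + g) - 1*10 = (-3 + g) - 10 = -13 + g)
(n(26) + (-68 - 1*(-239)))*(-14*(8 + 10)) = ((-13 + 26) + (-68 - 1*(-239)))*(-14*(8 + 10)) = (13 + (-68 + 239))*(-14*18) = (13 + 171)*(-252) = 184*(-252) = -46368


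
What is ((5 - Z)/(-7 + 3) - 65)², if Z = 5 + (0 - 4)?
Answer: 4356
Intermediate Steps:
Z = 1 (Z = 5 - 4 = 1)
((5 - Z)/(-7 + 3) - 65)² = ((5 - 1*1)/(-7 + 3) - 65)² = ((5 - 1)/(-4) - 65)² = (-¼*4 - 65)² = (-1 - 65)² = (-66)² = 4356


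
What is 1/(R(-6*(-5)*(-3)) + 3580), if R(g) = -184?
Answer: 1/3396 ≈ 0.00029446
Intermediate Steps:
1/(R(-6*(-5)*(-3)) + 3580) = 1/(-184 + 3580) = 1/3396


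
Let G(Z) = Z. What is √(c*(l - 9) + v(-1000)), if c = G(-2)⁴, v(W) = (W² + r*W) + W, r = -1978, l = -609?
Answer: 2*√741778 ≈ 1722.5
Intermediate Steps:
v(W) = W² - 1977*W (v(W) = (W² - 1978*W) + W = W² - 1977*W)
c = 16 (c = (-2)⁴ = 16)
√(c*(l - 9) + v(-1000)) = √(16*(-609 - 9) - 1000*(-1977 - 1000)) = √(16*(-618) - 1000*(-2977)) = √(-9888 + 2977000) = √2967112 = 2*√741778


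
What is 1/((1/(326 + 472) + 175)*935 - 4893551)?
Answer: -798/3774480013 ≈ -2.1142e-7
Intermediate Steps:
1/((1/(326 + 472) + 175)*935 - 4893551) = 1/((1/798 + 175)*935 - 4893551) = 1/((139651/798)*935 - 4893551) = 1/(130573685/798 - 4893551) = 1/(-3774480013/798) = -798/3774480013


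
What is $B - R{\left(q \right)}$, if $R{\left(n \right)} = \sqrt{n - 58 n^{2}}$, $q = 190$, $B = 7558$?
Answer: $7558 - i \sqrt{2093610} \approx 7558.0 - 1446.9 i$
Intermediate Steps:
$B - R{\left(q \right)} = 7558 - \sqrt{190 \left(1 - 11020\right)} = 7558 - \sqrt{190 \left(-11019\right)} = 7558 - \sqrt{-2093610} = 7558 - i \sqrt{2093610}$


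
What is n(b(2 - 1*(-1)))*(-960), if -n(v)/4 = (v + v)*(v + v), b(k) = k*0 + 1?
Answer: 15360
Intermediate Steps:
b(k) = 1 (b(k) = 0 + 1 = 1)
n(v) = -16*v² (n(v) = -4*(v + v)*(v + v) = -4*2*v*2*v = -16*v²)
n(b(2 - 1*(-1)))*(-960) = -16*1²*(-960) = -16*1*(-960) = -16*(-960) = 15360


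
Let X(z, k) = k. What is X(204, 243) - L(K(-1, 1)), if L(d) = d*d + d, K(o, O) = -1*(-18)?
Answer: -99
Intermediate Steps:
K(o, O) = 18
L(d) = d + d**2 (L(d) = d**2 + d = d + d**2)
X(204, 243) - L(K(-1, 1)) = 243 - 18*(1 + 18) = 243 - 18*19 = 243 - 1*342 = 243 - 342 = -99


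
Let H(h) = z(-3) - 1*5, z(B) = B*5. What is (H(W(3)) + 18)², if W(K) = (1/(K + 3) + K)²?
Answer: 4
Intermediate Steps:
W(K) = (K + 1/(3 + K))² (W(K) = (1/(3 + K) + K)² = (K + 1/(3 + K))²)
z(B) = 5*B
H(h) = -20 (H(h) = 5*(-3) - 1*5 = -15 - 5 = -20)
(H(W(3)) + 18)² = (-20 + 18)² = (-2)² = 4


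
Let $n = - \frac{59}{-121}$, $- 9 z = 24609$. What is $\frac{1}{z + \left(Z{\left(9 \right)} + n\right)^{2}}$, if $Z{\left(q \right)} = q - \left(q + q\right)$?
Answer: $- \frac{43923}{116917423} \approx -0.00037568$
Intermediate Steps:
$z = - \frac{8203}{3}$ ($z = \left(- \frac{1}{9}\right) 24609 = - \frac{8203}{3} \approx -2734.3$)
$n = \frac{59}{121}$ ($n = \left(-59\right) \left(- \frac{1}{121}\right) = \frac{59}{121} \approx 0.4876$)
$Z{\left(q \right)} = - q$ ($Z{\left(q \right)} = q - 2 q = - q$)
$\frac{1}{z + \left(Z{\left(9 \right)} + n\right)^{2}} = \frac{1}{- \frac{8203}{3} + \left(\left(-1\right) 9 + \frac{59}{121}\right)^{2}} = \frac{1}{- \frac{8203}{3} + \left(-9 + \frac{59}{121}\right)^{2}} = \frac{1}{- \frac{8203}{3} + \left(- \frac{1030}{121}\right)^{2}} = \frac{1}{- \frac{8203}{3} + \frac{1060900}{14641}} = \frac{1}{- \frac{116917423}{43923}} = - \frac{43923}{116917423}$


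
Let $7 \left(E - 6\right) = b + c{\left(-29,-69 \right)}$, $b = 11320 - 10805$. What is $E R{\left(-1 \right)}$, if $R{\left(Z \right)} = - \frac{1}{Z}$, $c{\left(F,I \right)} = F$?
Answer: $\frac{528}{7} \approx 75.429$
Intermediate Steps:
$b = 515$
$E = \frac{528}{7}$ ($E = 6 + \frac{515 - 29}{7} = 6 + \frac{1}{7} \cdot 486 = 6 + \frac{486}{7} = \frac{528}{7} \approx 75.429$)
$E R{\left(-1 \right)} = \frac{528 \left(- \frac{1}{-1}\right)}{7} = \frac{528 \left(\left(-1\right) \left(-1\right)\right)}{7} = \frac{528}{7} \cdot 1 = \frac{528}{7}$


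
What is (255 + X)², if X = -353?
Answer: 9604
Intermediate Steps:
(255 + X)² = (255 - 353)² = (-98)² = 9604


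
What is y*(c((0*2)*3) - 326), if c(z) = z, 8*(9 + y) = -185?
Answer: 41891/4 ≈ 10473.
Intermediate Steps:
y = -257/8 (y = -9 + (⅛)*(-185) = -9 - 185/8 = -257/8 ≈ -32.125)
y*(c((0*2)*3) - 326) = -257*((0*2)*3 - 326)/8 = -257*(0*3 - 326)/8 = -257*(0 - 326)/8 = -257/8*(-326) = 41891/4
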